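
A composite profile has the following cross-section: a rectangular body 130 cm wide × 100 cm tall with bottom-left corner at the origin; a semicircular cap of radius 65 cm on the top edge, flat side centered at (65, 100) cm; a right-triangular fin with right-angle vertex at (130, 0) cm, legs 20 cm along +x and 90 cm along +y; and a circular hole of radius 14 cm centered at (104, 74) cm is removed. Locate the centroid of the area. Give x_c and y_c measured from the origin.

x_c = 67.03 cm, y_c = 74.20 cm

rectangular body: A = 130 × 100 = 13000.00, centroid at (65.00, 50.00).
semicircular top: A = ½π·65² = 6636.61, centroid at (65.00, 127.59).
triangular fin: A = ½·20·90 = 900.00, centroid at (136.67, 30.00).
hole: A = −π·14² = -615.75, centroid at (104.00, 74.00).
ΣA = 19920.86 cm², ΣAx_c = 1335341.72 cm³, ΣAy_c = 1478179.12 cm³.
x_c = 1335341.72/19920.86 = 67.03 cm; y_c = 1478179.12/19920.86 = 74.20 cm.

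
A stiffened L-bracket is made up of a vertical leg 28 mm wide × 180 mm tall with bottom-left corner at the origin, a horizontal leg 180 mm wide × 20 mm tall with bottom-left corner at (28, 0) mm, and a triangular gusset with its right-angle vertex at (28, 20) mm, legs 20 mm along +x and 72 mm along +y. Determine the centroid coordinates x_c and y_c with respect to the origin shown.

x_c = 55.59 mm, y_c = 55.69 mm

vertical leg: A = 28 × 180 = 5040.00, centroid at (14.00, 90.00).
horizontal leg: A = 180 × 20 = 3600.00, centroid at (118.00, 10.00).
gusset: A = ½·20·72 = 720.00, centroid at (34.67, 44.00).
ΣA = 9360.00 mm², ΣAx_c = 520320.00 mm³, ΣAy_c = 521280.00 mm³.
x_c = 520320.00/9360.00 = 55.59 mm; y_c = 521280.00/9360.00 = 55.69 mm.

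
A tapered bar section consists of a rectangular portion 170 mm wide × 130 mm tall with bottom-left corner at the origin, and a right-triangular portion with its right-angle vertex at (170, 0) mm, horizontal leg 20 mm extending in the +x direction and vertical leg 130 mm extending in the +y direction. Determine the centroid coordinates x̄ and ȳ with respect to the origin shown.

x̄ = 90.09 mm, ȳ = 63.80 mm

rectangular portion: A = 170 × 130 = 22100.00, centroid at (85.00, 65.00).
triangular portion: A = ½·20·130 = 1300.00, centroid at (176.67, 43.33).
ΣA = 23400.00 mm², ΣAx̄ = 2108166.67 mm³, ΣAȳ = 1492833.33 mm³.
x̄ = 2108166.67/23400.00 = 90.09 mm; ȳ = 1492833.33/23400.00 = 63.80 mm.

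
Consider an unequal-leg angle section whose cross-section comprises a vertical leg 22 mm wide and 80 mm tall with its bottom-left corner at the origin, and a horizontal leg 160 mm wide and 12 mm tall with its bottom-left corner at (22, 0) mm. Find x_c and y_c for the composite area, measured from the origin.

x_c = 58.48 mm, y_c = 22.26 mm

vertical leg: A = 22 × 80 = 1760.00, centroid at (11.00, 40.00).
horizontal leg: A = 160 × 12 = 1920.00, centroid at (102.00, 6.00).
ΣA = 3680.00 mm²
ΣAx_c = (1760.00)(11.00) + (1920.00)(102.00) = 215200.00 mm³
ΣAy_c = (1760.00)(40.00) + (1920.00)(6.00) = 81920.00 mm³
x_c = 215200.00 / 3680.00 = 58.48 mm
y_c = 81920.00 / 3680.00 = 22.26 mm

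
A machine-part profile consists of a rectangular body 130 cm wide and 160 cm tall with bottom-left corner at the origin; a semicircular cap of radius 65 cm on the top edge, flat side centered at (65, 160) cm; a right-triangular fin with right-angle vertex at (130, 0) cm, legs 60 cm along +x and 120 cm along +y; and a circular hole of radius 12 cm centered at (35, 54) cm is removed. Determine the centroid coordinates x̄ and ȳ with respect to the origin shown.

rectangular body: A = 130 × 160 = 20800.00, centroid at (65.00, 80.00).
semicircular top: A = ½π·65² = 6636.61, centroid at (65.00, 187.59).
triangular fin: A = ½·60·120 = 3600.00, centroid at (150.00, 40.00).
hole: A = −π·12² = -452.39, centroid at (35.00, 54.00).
ΣA = 30584.23 cm²
ΣAx̄ = (20800.00)(65.00) + (6636.61)(65.00) + (3600.00)(150.00) + (-452.39)(35.00) = 2307546.31 cm³
ΣAȳ = (20800.00)(80.00) + (6636.61)(187.59) + (3600.00)(40.00) + (-452.39)(54.00) = 3028512.63 cm³
x̄ = 2307546.31 / 30584.23 = 75.45 cm
ȳ = 3028512.63 / 30584.23 = 99.02 cm

x̄ = 75.45 cm, ȳ = 99.02 cm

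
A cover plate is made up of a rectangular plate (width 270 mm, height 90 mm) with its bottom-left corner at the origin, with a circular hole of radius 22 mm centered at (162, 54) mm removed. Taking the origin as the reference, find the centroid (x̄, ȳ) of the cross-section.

plate: A = 270 × 90 = 24300.00, centroid at (135.00, 45.00).
hole: A = −π·22² = -1520.53, centroid at (162.00, 54.00).
ΣA = 22779.47 mm²
ΣAx̄ = (24300.00)(135.00) + (-1520.53)(162.00) = 3034174.00 mm³
ΣAȳ = (24300.00)(45.00) + (-1520.53)(54.00) = 1011391.33 mm³
x̄ = 3034174.00 / 22779.47 = 133.20 mm
ȳ = 1011391.33 / 22779.47 = 44.40 mm

x̄ = 133.20 mm, ȳ = 44.40 mm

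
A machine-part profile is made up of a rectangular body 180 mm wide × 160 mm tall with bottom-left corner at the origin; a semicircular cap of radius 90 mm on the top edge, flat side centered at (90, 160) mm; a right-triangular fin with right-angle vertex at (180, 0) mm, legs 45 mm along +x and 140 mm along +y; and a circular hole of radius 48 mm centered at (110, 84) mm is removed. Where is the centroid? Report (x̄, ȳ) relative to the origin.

Part | A | x̄ᵢ | ȳᵢ | A·x̄ᵢ | A·ȳᵢ
rectangular body | 28800.00 | 90.00 | 80.00 | 2592000.00 | 2304000.00
semicircular top | 12723.45 | 90.00 | 198.20 | 1145110.52 | 2521752.04
triangular fin | 3150.00 | 195.00 | 46.67 | 614250.00 | 147000.00
hole | -7238.23 | 110.00 | 84.00 | -796205.24 | -608011.28
Σ | 37435.22 |  |  | 3555155.28 | 4364740.76
x̄ = 3555155.28 / 37435.22 = 94.97 mm
ȳ = 4364740.76 / 37435.22 = 116.59 mm

x̄ = 94.97 mm, ȳ = 116.59 mm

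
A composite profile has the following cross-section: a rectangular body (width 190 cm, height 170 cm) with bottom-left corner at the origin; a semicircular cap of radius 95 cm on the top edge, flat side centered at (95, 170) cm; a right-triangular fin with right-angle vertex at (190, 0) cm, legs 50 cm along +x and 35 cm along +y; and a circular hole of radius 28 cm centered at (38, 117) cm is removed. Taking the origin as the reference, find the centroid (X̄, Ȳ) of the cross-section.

rectangular body: A = 190 × 170 = 32300.00, centroid at (95.00, 85.00).
semicircular top: A = ½π·95² = 14176.44, centroid at (95.00, 210.32).
triangular fin: A = ½·50·35 = 875.00, centroid at (206.67, 11.67).
hole: A = −π·28² = -2463.01, centroid at (38.00, 117.00).
ΣA = 44888.43 cm², ΣAX̄ = 4502500.51 cm³, ΣAȲ = 5449113.92 cm³.
X̄ = 4502500.51/44888.43 = 100.30 cm; Ȳ = 5449113.92/44888.43 = 121.39 cm.

X̄ = 100.30 cm, Ȳ = 121.39 cm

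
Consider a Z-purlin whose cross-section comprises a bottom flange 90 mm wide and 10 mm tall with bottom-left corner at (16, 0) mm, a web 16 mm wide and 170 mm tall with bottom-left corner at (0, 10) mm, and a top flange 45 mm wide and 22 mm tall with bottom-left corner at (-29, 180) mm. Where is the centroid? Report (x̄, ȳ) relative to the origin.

Part | A | x̄ᵢ | ȳᵢ | A·x̄ᵢ | A·ȳᵢ
bottom flange | 900.00 | 61.00 | 5.00 | 54900.00 | 4500.00
web | 2720.00 | 8.00 | 95.00 | 21760.00 | 258400.00
top flange | 990.00 | -6.50 | 191.00 | -6435.00 | 189090.00
Σ | 4610.00 |  |  | 70225.00 | 451990.00
x̄ = 70225.00 / 4610.00 = 15.23 mm
ȳ = 451990.00 / 4610.00 = 98.05 mm

x̄ = 15.23 mm, ȳ = 98.05 mm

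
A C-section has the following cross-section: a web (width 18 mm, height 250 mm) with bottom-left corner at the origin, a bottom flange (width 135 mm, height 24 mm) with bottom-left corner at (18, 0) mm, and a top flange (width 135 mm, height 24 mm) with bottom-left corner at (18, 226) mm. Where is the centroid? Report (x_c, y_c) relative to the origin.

x_c = 54.15 mm, y_c = 125.00 mm

web: A = 18 × 250 = 4500.00, centroid at (9.00, 125.00).
bottom flange: A = 135 × 24 = 3240.00, centroid at (85.50, 12.00).
top flange: A = 135 × 24 = 3240.00, centroid at (85.50, 238.00).
ΣA = 10980.00 mm², ΣAx_c = 594540.00 mm³, ΣAy_c = 1372500.00 mm³.
x_c = 594540.00/10980.00 = 54.15 mm; y_c = 1372500.00/10980.00 = 125.00 mm.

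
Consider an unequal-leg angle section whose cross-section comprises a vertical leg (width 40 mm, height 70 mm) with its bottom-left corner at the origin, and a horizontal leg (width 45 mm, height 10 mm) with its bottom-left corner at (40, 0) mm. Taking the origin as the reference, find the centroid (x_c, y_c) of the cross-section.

x_c = 25.88 mm, y_c = 30.85 mm

Part | A | x̄ᵢ | ȳᵢ | A·x̄ᵢ | A·ȳᵢ
vertical leg | 2800.00 | 20.00 | 35.00 | 56000.00 | 98000.00
horizontal leg | 450.00 | 62.50 | 5.00 | 28125.00 | 2250.00
Σ | 3250.00 |  |  | 84125.00 | 100250.00
x_c = 84125.00 / 3250.00 = 25.88 mm
y_c = 100250.00 / 3250.00 = 30.85 mm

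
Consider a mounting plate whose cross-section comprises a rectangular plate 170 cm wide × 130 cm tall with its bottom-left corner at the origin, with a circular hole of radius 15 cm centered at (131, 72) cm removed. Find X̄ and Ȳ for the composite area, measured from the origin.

Part | A | x̄ᵢ | ȳᵢ | A·x̄ᵢ | A·ȳᵢ
plate | 22100.00 | 85.00 | 65.00 | 1878500.00 | 1436500.00
hole | -706.86 | 131.00 | 72.00 | -92598.44 | -50893.80
Σ | 21393.14 |  |  | 1785901.56 | 1385606.20
X̄ = 1785901.56 / 21393.14 = 83.48 cm
Ȳ = 1385606.20 / 21393.14 = 64.77 cm

X̄ = 83.48 cm, Ȳ = 64.77 cm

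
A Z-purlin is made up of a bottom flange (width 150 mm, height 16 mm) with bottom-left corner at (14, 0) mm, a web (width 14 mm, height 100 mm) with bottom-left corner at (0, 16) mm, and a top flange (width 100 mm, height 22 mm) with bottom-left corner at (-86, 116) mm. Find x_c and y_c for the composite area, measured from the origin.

x_c = 24.03 mm, y_c = 65.17 mm

bottom flange: A = 150 × 16 = 2400.00, centroid at (89.00, 8.00).
web: A = 14 × 100 = 1400.00, centroid at (7.00, 66.00).
top flange: A = 100 × 22 = 2200.00, centroid at (-36.00, 127.00).
ΣA = 6000.00 mm²
ΣAx_c = (2400.00)(89.00) + (1400.00)(7.00) + (2200.00)(-36.00) = 144200.00 mm³
ΣAy_c = (2400.00)(8.00) + (1400.00)(66.00) + (2200.00)(127.00) = 391000.00 mm³
x_c = 144200.00 / 6000.00 = 24.03 mm
y_c = 391000.00 / 6000.00 = 65.17 mm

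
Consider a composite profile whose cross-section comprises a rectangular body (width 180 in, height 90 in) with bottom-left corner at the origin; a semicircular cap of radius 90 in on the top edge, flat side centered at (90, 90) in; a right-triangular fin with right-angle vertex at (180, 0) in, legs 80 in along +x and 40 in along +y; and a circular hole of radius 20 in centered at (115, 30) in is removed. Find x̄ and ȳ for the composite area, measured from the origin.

rectangular body: A = 180 × 90 = 16200.00, centroid at (90.00, 45.00).
semicircular top: A = ½π·90² = 12723.45, centroid at (90.00, 128.20).
triangular fin: A = ½·80·40 = 1600.00, centroid at (206.67, 13.33).
hole: A = −π·20² = -1256.64, centroid at (115.00, 30.00).
ΣA = 29266.81 in²
ΣAx̄ = (16200.00)(90.00) + (12723.45)(90.00) + (1600.00)(206.67) + (-1256.64)(115.00) = 2789263.93 in³
ΣAȳ = (16200.00)(45.00) + (12723.45)(128.20) + (1600.00)(13.33) + (-1256.64)(30.00) = 2343744.74 in³
x̄ = 2789263.93 / 29266.81 = 95.30 in
ȳ = 2343744.74 / 29266.81 = 80.08 in

x̄ = 95.30 in, ȳ = 80.08 in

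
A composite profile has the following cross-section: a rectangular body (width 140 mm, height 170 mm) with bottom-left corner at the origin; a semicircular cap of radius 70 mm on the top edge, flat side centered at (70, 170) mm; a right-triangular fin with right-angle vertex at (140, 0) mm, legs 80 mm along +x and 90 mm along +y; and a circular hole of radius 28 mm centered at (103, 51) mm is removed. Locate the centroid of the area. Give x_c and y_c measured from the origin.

x_c = 78.17 mm, y_c = 108.55 mm

rectangular body: A = 140 × 170 = 23800.00, centroid at (70.00, 85.00).
semicircular top: A = ½π·70² = 7696.90, centroid at (70.00, 199.71).
triangular fin: A = ½·80·90 = 3600.00, centroid at (166.67, 30.00).
hole: A = −π·28² = -2463.01, centroid at (103.00, 51.00).
ΣA = 32633.89 mm²
ΣAx_c = (23800.00)(70.00) + (7696.90)(70.00) + (3600.00)(166.67) + (-2463.01)(103.00) = 2551093.25 mm³
ΣAy_c = (23800.00)(85.00) + (7696.90)(199.71) + (3600.00)(30.00) + (-2463.01)(51.00) = 3542526.57 mm³
x_c = 2551093.25 / 32633.89 = 78.17 mm
y_c = 3542526.57 / 32633.89 = 108.55 mm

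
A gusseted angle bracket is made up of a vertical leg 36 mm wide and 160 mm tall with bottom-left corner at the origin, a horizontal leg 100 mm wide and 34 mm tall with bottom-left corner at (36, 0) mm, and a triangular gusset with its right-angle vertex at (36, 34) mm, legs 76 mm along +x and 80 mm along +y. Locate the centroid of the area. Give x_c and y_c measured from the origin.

vertical leg: A = 36 × 160 = 5760.00, centroid at (18.00, 80.00).
horizontal leg: A = 100 × 34 = 3400.00, centroid at (86.00, 17.00).
gusset: A = ½·76·80 = 3040.00, centroid at (61.33, 60.67).
ΣA = 12200.00 mm², ΣAx_c = 582533.33 mm³, ΣAy_c = 703026.67 mm³.
x_c = 582533.33/12200.00 = 47.75 mm; y_c = 703026.67/12200.00 = 57.63 mm.

x_c = 47.75 mm, y_c = 57.63 mm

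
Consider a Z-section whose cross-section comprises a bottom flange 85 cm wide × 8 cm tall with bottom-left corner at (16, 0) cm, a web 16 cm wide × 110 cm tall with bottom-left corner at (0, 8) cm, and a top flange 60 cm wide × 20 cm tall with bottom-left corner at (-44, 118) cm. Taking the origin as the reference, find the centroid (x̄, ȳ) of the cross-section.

bottom flange: A = 85 × 8 = 680.00, centroid at (58.50, 4.00).
web: A = 16 × 110 = 1760.00, centroid at (8.00, 63.00).
top flange: A = 60 × 20 = 1200.00, centroid at (-14.00, 128.00).
ΣA = 3640.00 cm²
ΣAx̄ = (680.00)(58.50) + (1760.00)(8.00) + (1200.00)(-14.00) = 37060.00 cm³
ΣAȳ = (680.00)(4.00) + (1760.00)(63.00) + (1200.00)(128.00) = 267200.00 cm³
x̄ = 37060.00 / 3640.00 = 10.18 cm
ȳ = 267200.00 / 3640.00 = 73.41 cm

x̄ = 10.18 cm, ȳ = 73.41 cm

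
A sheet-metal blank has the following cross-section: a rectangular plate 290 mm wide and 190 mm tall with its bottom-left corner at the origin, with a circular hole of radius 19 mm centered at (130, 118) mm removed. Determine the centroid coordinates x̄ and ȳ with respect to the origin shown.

x̄ = 145.32 mm, ȳ = 94.52 mm

plate: A = 290 × 190 = 55100.00, centroid at (145.00, 95.00).
hole: A = −π·19² = -1134.11, centroid at (130.00, 118.00).
ΣA = 53965.89 mm²
ΣAx̄ = (55100.00)(145.00) + (-1134.11)(130.00) = 7842065.06 mm³
ΣAȳ = (55100.00)(95.00) + (-1134.11)(118.00) = 5100674.44 mm³
x̄ = 7842065.06 / 53965.89 = 145.32 mm
ȳ = 5100674.44 / 53965.89 = 94.52 mm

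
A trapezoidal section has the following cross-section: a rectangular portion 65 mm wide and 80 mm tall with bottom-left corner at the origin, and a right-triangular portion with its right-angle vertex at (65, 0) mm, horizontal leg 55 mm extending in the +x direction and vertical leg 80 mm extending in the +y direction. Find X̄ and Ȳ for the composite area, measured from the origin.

rectangular portion: A = 65 × 80 = 5200.00, centroid at (32.50, 40.00).
triangular portion: A = ½·55·80 = 2200.00, centroid at (83.33, 26.67).
ΣA = 7400.00 mm²
ΣAX̄ = (5200.00)(32.50) + (2200.00)(83.33) = 352333.33 mm³
ΣAȲ = (5200.00)(40.00) + (2200.00)(26.67) = 266666.67 mm³
X̄ = 352333.33 / 7400.00 = 47.61 mm
Ȳ = 266666.67 / 7400.00 = 36.04 mm

X̄ = 47.61 mm, Ȳ = 36.04 mm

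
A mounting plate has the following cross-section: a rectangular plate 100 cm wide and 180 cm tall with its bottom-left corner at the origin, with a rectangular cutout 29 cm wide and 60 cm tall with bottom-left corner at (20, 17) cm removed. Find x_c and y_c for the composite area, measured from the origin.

plate: A = 100 × 180 = 18000.00, centroid at (50.00, 90.00).
hole: A = −(29 × 60) = -1740.00, centroid at (34.50, 47.00).
ΣA = 16260.00 cm², ΣAx_c = 839970.00 cm³, ΣAy_c = 1538220.00 cm³.
x_c = 839970.00/16260.00 = 51.66 cm; y_c = 1538220.00/16260.00 = 94.60 cm.

x_c = 51.66 cm, y_c = 94.60 cm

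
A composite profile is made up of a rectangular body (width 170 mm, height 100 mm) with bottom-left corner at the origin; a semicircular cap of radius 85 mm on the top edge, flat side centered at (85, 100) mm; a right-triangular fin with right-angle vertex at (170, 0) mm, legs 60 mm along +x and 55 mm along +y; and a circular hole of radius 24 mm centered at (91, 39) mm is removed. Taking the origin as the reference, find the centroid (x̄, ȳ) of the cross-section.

rectangular body: A = 170 × 100 = 17000.00, centroid at (85.00, 50.00).
semicircular top: A = ½π·85² = 11349.00, centroid at (85.00, 136.08).
triangular fin: A = ½·60·55 = 1650.00, centroid at (190.00, 18.33).
hole: A = −π·24² = -1809.56, centroid at (91.00, 39.00).
ΣA = 28189.45 mm²
ΣAx̄ = (17000.00)(85.00) + (11349.00)(85.00) + (1650.00)(190.00) + (-1809.56)(91.00) = 2558495.57 mm³
ΣAȳ = (17000.00)(50.00) + (11349.00)(136.08) + (1650.00)(18.33) + (-1809.56)(39.00) = 2353994.28 mm³
x̄ = 2558495.57 / 28189.45 = 90.76 mm
ȳ = 2353994.28 / 28189.45 = 83.51 mm

x̄ = 90.76 mm, ȳ = 83.51 mm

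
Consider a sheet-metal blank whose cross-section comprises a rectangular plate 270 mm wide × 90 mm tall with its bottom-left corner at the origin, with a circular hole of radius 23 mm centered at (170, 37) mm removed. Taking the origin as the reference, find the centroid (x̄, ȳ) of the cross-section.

plate: A = 270 × 90 = 24300.00, centroid at (135.00, 45.00).
hole: A = −π·23² = -1661.90, centroid at (170.00, 37.00).
ΣA = 22638.10 mm²
ΣAx̄ = (24300.00)(135.00) + (-1661.90)(170.00) = 2997976.57 mm³
ΣAȳ = (24300.00)(45.00) + (-1661.90)(37.00) = 1032009.61 mm³
x̄ = 2997976.57 / 22638.10 = 132.43 mm
ȳ = 1032009.61 / 22638.10 = 45.59 mm

x̄ = 132.43 mm, ȳ = 45.59 mm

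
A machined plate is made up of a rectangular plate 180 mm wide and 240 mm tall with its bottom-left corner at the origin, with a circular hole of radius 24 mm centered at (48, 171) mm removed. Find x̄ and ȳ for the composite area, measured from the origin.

Part | A | x̄ᵢ | ȳᵢ | A·x̄ᵢ | A·ȳᵢ
plate | 43200.00 | 90.00 | 120.00 | 3888000.00 | 5184000.00
hole | -1809.56 | 48.00 | 171.00 | -86858.75 | -309434.31
Σ | 41390.44 |  |  | 3801141.25 | 4874565.69
x̄ = 3801141.25 / 41390.44 = 91.84 mm
ȳ = 4874565.69 / 41390.44 = 117.77 mm

x̄ = 91.84 mm, ȳ = 117.77 mm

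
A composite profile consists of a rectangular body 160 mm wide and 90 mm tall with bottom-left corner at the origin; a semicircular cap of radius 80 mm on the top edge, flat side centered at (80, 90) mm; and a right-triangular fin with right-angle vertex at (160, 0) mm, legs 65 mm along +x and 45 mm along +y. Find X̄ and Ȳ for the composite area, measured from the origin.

X̄ = 85.74 mm, Ȳ = 73.93 mm

rectangular body: A = 160 × 90 = 14400.00, centroid at (80.00, 45.00).
semicircular top: A = ½π·80² = 10053.10, centroid at (80.00, 123.95).
triangular fin: A = ½·65·45 = 1462.50, centroid at (181.67, 15.00).
ΣA = 25915.60 mm²
ΣAX̄ = (14400.00)(80.00) + (10053.10)(80.00) + (1462.50)(181.67) = 2221935.22 mm³
ΣAȲ = (14400.00)(45.00) + (10053.10)(123.95) + (1462.50)(15.00) = 1916049.52 mm³
X̄ = 2221935.22 / 25915.60 = 85.74 mm
Ȳ = 1916049.52 / 25915.60 = 73.93 mm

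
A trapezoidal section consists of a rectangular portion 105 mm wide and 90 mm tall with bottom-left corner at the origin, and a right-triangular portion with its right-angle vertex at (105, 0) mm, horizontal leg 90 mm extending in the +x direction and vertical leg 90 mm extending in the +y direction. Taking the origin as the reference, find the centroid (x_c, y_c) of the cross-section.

x_c = 77.25 mm, y_c = 40.50 mm

Part | A | x̄ᵢ | ȳᵢ | A·x̄ᵢ | A·ȳᵢ
rectangular portion | 9450.00 | 52.50 | 45.00 | 496125.00 | 425250.00
triangular portion | 4050.00 | 135.00 | 30.00 | 546750.00 | 121500.00
Σ | 13500.00 |  |  | 1042875.00 | 546750.00
x_c = 1042875.00 / 13500.00 = 77.25 mm
y_c = 546750.00 / 13500.00 = 40.50 mm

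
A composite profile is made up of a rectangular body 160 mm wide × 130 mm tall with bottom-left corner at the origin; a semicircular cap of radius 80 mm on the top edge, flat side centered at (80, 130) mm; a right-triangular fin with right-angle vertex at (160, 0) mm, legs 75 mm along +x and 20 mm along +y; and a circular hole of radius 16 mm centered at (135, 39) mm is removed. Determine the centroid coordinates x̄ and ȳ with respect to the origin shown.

x̄ = 81.12 mm, ȳ = 96.56 mm

Part | A | x̄ᵢ | ȳᵢ | A·x̄ᵢ | A·ȳᵢ
rectangular body | 20800.00 | 80.00 | 65.00 | 1664000.00 | 1352000.00
semicircular top | 10053.10 | 80.00 | 163.95 | 804247.72 | 1648235.88
triangular fin | 750.00 | 185.00 | 6.67 | 138750.00 | 5000.00
hole | -804.25 | 135.00 | 39.00 | -108573.44 | -31365.66
Σ | 30798.85 |  |  | 2498424.28 | 2973870.22
x̄ = 2498424.28 / 30798.85 = 81.12 mm
ȳ = 2973870.22 / 30798.85 = 96.56 mm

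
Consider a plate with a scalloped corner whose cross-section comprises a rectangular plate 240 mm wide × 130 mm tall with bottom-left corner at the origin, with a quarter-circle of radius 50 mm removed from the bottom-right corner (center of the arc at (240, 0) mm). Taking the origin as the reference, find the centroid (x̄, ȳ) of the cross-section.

plate: A = 240 × 130 = 31200.00, centroid at (120.00, 65.00).
removed quarter-circle: A = −¼π·50² = -1963.50, centroid at (218.78, 21.22).
ΣA = 29236.50 mm²
ΣAx̄ = (31200.00)(120.00) + (-1963.50)(218.78) = 3314427.77 mm³
ΣAȳ = (31200.00)(65.00) + (-1963.50)(21.22) = 1986333.33 mm³
x̄ = 3314427.77 / 29236.50 = 113.37 mm
ȳ = 1986333.33 / 29236.50 = 67.94 mm

x̄ = 113.37 mm, ȳ = 67.94 mm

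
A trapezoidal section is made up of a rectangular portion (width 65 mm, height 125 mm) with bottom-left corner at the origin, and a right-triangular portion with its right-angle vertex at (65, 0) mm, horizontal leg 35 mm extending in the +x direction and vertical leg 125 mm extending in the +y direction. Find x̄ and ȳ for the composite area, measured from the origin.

rectangular portion: A = 65 × 125 = 8125.00, centroid at (32.50, 62.50).
triangular portion: A = ½·35·125 = 2187.50, centroid at (76.67, 41.67).
ΣA = 10312.50 mm²
ΣAx̄ = (8125.00)(32.50) + (2187.50)(76.67) = 431770.83 mm³
ΣAȳ = (8125.00)(62.50) + (2187.50)(41.67) = 598958.33 mm³
x̄ = 431770.83 / 10312.50 = 41.87 mm
ȳ = 598958.33 / 10312.50 = 58.08 mm

x̄ = 41.87 mm, ȳ = 58.08 mm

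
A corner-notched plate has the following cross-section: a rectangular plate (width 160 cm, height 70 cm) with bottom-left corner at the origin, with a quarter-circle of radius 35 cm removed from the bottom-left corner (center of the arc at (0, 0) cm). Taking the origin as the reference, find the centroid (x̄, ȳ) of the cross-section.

x̄ = 86.12 cm, ȳ = 36.89 cm

plate: A = 160 × 70 = 11200.00, centroid at (80.00, 35.00).
removed quarter-circle: A = −¼π·35² = -962.11, centroid at (14.85, 14.85).
ΣA = 10237.89 cm², ΣAx̄ = 881708.33 cm³, ΣAȳ = 377708.33 cm³.
x̄ = 881708.33/10237.89 = 86.12 cm; ȳ = 377708.33/10237.89 = 36.89 cm.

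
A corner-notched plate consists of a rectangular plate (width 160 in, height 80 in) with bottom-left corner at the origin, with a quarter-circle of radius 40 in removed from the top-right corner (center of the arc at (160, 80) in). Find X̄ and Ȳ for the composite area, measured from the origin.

plate: A = 160 × 80 = 12800.00, centroid at (80.00, 40.00).
removed quarter-circle: A = −¼π·40² = -1256.64, centroid at (143.02, 63.02).
ΣA = 11543.36 in², ΣAX̄ = 844271.40 in³, ΣAȲ = 432802.37 in³.
X̄ = 844271.40/11543.36 = 73.14 in; Ȳ = 432802.37/11543.36 = 37.49 in.

X̄ = 73.14 in, Ȳ = 37.49 in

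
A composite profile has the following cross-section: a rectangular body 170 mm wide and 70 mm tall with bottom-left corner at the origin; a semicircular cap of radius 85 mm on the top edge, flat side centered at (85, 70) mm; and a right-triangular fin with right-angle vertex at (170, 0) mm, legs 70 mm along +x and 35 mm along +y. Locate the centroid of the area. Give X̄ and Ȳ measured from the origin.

X̄ = 90.42 mm, Ȳ = 66.79 mm

rectangular body: A = 170 × 70 = 11900.00, centroid at (85.00, 35.00).
semicircular top: A = ½π·85² = 11349.00, centroid at (85.00, 106.08).
triangular fin: A = ½·70·35 = 1225.00, centroid at (193.33, 11.67).
ΣA = 24474.00 mm²
ΣAX̄ = (11900.00)(85.00) + (11349.00)(85.00) + (1225.00)(193.33) = 2212998.63 mm³
ΣAȲ = (11900.00)(35.00) + (11349.00)(106.08) + (1225.00)(11.67) = 1634638.58 mm³
X̄ = 2212998.63 / 24474.00 = 90.42 mm
Ȳ = 1634638.58 / 24474.00 = 66.79 mm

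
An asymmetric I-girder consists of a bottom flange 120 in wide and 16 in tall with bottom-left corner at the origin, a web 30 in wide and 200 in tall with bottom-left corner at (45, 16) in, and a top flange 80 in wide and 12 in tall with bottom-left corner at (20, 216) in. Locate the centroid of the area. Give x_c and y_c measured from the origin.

x_c = 60.00 in, y_c = 104.11 in

Part | A | x̄ᵢ | ȳᵢ | A·x̄ᵢ | A·ȳᵢ
bottom flange | 1920.00 | 60.00 | 8.00 | 115200.00 | 15360.00
web | 6000.00 | 60.00 | 116.00 | 360000.00 | 696000.00
top flange | 960.00 | 60.00 | 222.00 | 57600.00 | 213120.00
Σ | 8880.00 |  |  | 532800.00 | 924480.00
x_c = 532800.00 / 8880.00 = 60.00 in
y_c = 924480.00 / 8880.00 = 104.11 in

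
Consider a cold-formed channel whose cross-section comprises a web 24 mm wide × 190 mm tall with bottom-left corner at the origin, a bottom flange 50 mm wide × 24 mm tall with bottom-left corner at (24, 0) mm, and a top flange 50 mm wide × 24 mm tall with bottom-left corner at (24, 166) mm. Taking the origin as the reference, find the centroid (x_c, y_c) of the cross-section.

web: A = 24 × 190 = 4560.00, centroid at (12.00, 95.00).
bottom flange: A = 50 × 24 = 1200.00, centroid at (49.00, 12.00).
top flange: A = 50 × 24 = 1200.00, centroid at (49.00, 178.00).
ΣA = 6960.00 mm²
ΣAx_c = (4560.00)(12.00) + (1200.00)(49.00) + (1200.00)(49.00) = 172320.00 mm³
ΣAy_c = (4560.00)(95.00) + (1200.00)(12.00) + (1200.00)(178.00) = 661200.00 mm³
x_c = 172320.00 / 6960.00 = 24.76 mm
y_c = 661200.00 / 6960.00 = 95.00 mm

x_c = 24.76 mm, y_c = 95.00 mm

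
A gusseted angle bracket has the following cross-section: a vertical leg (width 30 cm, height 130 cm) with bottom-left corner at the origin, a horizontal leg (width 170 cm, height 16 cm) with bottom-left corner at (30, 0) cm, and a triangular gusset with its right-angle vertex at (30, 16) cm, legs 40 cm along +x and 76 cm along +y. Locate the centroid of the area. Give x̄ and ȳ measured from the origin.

vertical leg: A = 30 × 130 = 3900.00, centroid at (15.00, 65.00).
horizontal leg: A = 170 × 16 = 2720.00, centroid at (115.00, 8.00).
gusset: A = ½·40·76 = 1520.00, centroid at (43.33, 41.33).
ΣA = 8140.00 cm²
ΣAx̄ = (3900.00)(15.00) + (2720.00)(115.00) + (1520.00)(43.33) = 437166.67 cm³
ΣAȳ = (3900.00)(65.00) + (2720.00)(8.00) + (1520.00)(41.33) = 338086.67 cm³
x̄ = 437166.67 / 8140.00 = 53.71 cm
ȳ = 338086.67 / 8140.00 = 41.53 cm

x̄ = 53.71 cm, ȳ = 41.53 cm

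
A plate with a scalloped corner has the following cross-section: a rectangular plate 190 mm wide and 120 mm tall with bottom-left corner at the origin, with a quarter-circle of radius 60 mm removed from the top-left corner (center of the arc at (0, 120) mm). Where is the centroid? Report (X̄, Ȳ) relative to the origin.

X̄ = 104.84 mm, Ȳ = 55.11 mm

plate: A = 190 × 120 = 22800.00, centroid at (95.00, 60.00).
removed quarter-circle: A = −¼π·60² = -2827.43, centroid at (25.46, 94.54).
ΣA = 19972.57 mm²
ΣAX̄ = (22800.00)(95.00) + (-2827.43)(25.46) = 2094000.00 mm³
ΣAȲ = (22800.00)(60.00) + (-2827.43)(94.54) = 1100707.99 mm³
X̄ = 2094000.00 / 19972.57 = 104.84 mm
Ȳ = 1100707.99 / 19972.57 = 55.11 mm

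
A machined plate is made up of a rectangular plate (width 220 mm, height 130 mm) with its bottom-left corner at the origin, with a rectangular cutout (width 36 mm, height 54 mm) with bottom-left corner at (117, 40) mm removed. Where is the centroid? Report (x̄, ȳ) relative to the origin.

x̄ = 108.18 mm, ȳ = 64.85 mm

plate: A = 220 × 130 = 28600.00, centroid at (110.00, 65.00).
hole: A = −(36 × 54) = -1944.00, centroid at (135.00, 67.00).
ΣA = 26656.00 mm², ΣAx̄ = 2883560.00 mm³, ΣAȳ = 1728752.00 mm³.
x̄ = 2883560.00/26656.00 = 108.18 mm; ȳ = 1728752.00/26656.00 = 64.85 mm.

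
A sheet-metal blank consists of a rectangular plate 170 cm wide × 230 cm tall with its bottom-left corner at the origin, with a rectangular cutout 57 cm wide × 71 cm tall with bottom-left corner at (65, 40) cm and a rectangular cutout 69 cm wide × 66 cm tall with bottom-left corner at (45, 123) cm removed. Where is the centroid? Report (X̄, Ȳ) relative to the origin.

X̄ = 84.69 cm, Ȳ = 114.12 cm

plate: A = 170 × 230 = 39100.00, centroid at (85.00, 115.00).
hole 1: A = −(57 × 71) = -4047.00, centroid at (93.50, 75.50).
hole 2: A = −(69 × 66) = -4554.00, centroid at (79.50, 156.00).
ΣA = 30499.00 cm²
ΣAX̄ = (39100.00)(85.00) + (-4047.00)(93.50) + (-4554.00)(79.50) = 2583062.50 cm³
ΣAȲ = (39100.00)(115.00) + (-4047.00)(75.50) + (-4554.00)(156.00) = 3480527.50 cm³
X̄ = 2583062.50 / 30499.00 = 84.69 cm
Ȳ = 3480527.50 / 30499.00 = 114.12 cm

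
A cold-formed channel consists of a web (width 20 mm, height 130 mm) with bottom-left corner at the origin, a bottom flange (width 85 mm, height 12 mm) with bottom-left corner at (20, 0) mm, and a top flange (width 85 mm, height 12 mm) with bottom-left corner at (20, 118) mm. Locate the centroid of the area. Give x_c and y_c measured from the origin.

x_c = 33.08 mm, y_c = 65.00 mm

web: A = 20 × 130 = 2600.00, centroid at (10.00, 65.00).
bottom flange: A = 85 × 12 = 1020.00, centroid at (62.50, 6.00).
top flange: A = 85 × 12 = 1020.00, centroid at (62.50, 124.00).
ΣA = 4640.00 mm², ΣAx_c = 153500.00 mm³, ΣAy_c = 301600.00 mm³.
x_c = 153500.00/4640.00 = 33.08 mm; y_c = 301600.00/4640.00 = 65.00 mm.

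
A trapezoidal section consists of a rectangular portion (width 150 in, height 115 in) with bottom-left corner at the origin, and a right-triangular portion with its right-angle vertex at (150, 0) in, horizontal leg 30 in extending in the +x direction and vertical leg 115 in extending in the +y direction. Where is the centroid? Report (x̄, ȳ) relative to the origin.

x̄ = 82.73 in, ȳ = 55.76 in

Part | A | x̄ᵢ | ȳᵢ | A·x̄ᵢ | A·ȳᵢ
rectangular portion | 17250.00 | 75.00 | 57.50 | 1293750.00 | 991875.00
triangular portion | 1725.00 | 160.00 | 38.33 | 276000.00 | 66125.00
Σ | 18975.00 |  |  | 1569750.00 | 1058000.00
x̄ = 1569750.00 / 18975.00 = 82.73 in
ȳ = 1058000.00 / 18975.00 = 55.76 in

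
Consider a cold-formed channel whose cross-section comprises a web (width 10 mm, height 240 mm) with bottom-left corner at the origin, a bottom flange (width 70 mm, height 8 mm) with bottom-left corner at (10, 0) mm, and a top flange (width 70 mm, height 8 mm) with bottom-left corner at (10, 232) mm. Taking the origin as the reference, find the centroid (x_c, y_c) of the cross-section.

Part | A | x̄ᵢ | ȳᵢ | A·x̄ᵢ | A·ȳᵢ
web | 2400.00 | 5.00 | 120.00 | 12000.00 | 288000.00
bottom flange | 560.00 | 45.00 | 4.00 | 25200.00 | 2240.00
top flange | 560.00 | 45.00 | 236.00 | 25200.00 | 132160.00
Σ | 3520.00 |  |  | 62400.00 | 422400.00
x_c = 62400.00 / 3520.00 = 17.73 mm
y_c = 422400.00 / 3520.00 = 120.00 mm

x_c = 17.73 mm, y_c = 120.00 mm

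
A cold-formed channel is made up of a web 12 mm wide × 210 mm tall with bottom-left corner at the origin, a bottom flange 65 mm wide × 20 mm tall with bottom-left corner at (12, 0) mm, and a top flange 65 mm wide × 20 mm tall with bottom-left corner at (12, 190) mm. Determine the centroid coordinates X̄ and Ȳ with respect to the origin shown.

X̄ = 25.55 mm, Ȳ = 105.00 mm

web: A = 12 × 210 = 2520.00, centroid at (6.00, 105.00).
bottom flange: A = 65 × 20 = 1300.00, centroid at (44.50, 10.00).
top flange: A = 65 × 20 = 1300.00, centroid at (44.50, 200.00).
ΣA = 5120.00 mm², ΣAX̄ = 130820.00 mm³, ΣAȲ = 537600.00 mm³.
X̄ = 130820.00/5120.00 = 25.55 mm; Ȳ = 537600.00/5120.00 = 105.00 mm.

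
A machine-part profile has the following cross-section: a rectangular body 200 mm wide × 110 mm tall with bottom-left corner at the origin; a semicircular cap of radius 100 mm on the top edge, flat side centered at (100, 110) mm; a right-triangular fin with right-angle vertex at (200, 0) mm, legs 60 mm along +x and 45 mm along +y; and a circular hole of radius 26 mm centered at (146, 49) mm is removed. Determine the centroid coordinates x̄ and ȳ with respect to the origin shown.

rectangular body: A = 200 × 110 = 22000.00, centroid at (100.00, 55.00).
semicircular top: A = ½π·100² = 15707.96, centroid at (100.00, 152.44).
triangular fin: A = ½·60·45 = 1350.00, centroid at (220.00, 15.00).
hole: A = −π·26² = -2123.72, centroid at (146.00, 49.00).
ΣA = 36934.25 mm²
ΣAx̄ = (22000.00)(100.00) + (15707.96)(100.00) + (1350.00)(220.00) + (-2123.72)(146.00) = 3757733.70 mm³
ΣAȳ = (22000.00)(55.00) + (15707.96)(152.44) + (1350.00)(15.00) + (-2123.72)(49.00) = 3520730.51 mm³
x̄ = 3757733.70 / 36934.25 = 101.74 mm
ȳ = 3520730.51 / 36934.25 = 95.32 mm

x̄ = 101.74 mm, ȳ = 95.32 mm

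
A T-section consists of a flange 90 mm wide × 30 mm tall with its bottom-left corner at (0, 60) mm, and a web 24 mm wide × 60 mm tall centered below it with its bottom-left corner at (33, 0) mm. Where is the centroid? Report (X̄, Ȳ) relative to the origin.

Part | A | x̄ᵢ | ȳᵢ | A·x̄ᵢ | A·ȳᵢ
web | 1440.00 | 45.00 | 30.00 | 64800.00 | 43200.00
flange | 2700.00 | 45.00 | 75.00 | 121500.00 | 202500.00
Σ | 4140.00 |  |  | 186300.00 | 245700.00
X̄ = 186300.00 / 4140.00 = 45.00 mm
Ȳ = 245700.00 / 4140.00 = 59.35 mm

X̄ = 45.00 mm, Ȳ = 59.35 mm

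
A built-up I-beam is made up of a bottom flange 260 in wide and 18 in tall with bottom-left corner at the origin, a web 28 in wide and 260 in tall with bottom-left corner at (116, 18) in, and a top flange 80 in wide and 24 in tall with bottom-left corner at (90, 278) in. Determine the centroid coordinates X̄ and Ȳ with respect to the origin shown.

X̄ = 130.00 in, Ȳ = 120.78 in

Part | A | x̄ᵢ | ȳᵢ | A·x̄ᵢ | A·ȳᵢ
bottom flange | 4680.00 | 130.00 | 9.00 | 608400.00 | 42120.00
web | 7280.00 | 130.00 | 148.00 | 946400.00 | 1077440.00
top flange | 1920.00 | 130.00 | 290.00 | 249600.00 | 556800.00
Σ | 13880.00 |  |  | 1804400.00 | 1676360.00
X̄ = 1804400.00 / 13880.00 = 130.00 in
Ȳ = 1676360.00 / 13880.00 = 120.78 in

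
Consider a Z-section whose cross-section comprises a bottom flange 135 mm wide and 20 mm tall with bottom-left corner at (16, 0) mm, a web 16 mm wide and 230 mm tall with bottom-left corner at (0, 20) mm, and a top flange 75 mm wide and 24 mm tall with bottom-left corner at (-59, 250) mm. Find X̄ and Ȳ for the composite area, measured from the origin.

X̄ = 26.43 mm, Ȳ = 121.69 mm

Part | A | x̄ᵢ | ȳᵢ | A·x̄ᵢ | A·ȳᵢ
bottom flange | 2700.00 | 83.50 | 10.00 | 225450.00 | 27000.00
web | 3680.00 | 8.00 | 135.00 | 29440.00 | 496800.00
top flange | 1800.00 | -21.50 | 262.00 | -38700.00 | 471600.00
Σ | 8180.00 |  |  | 216190.00 | 995400.00
X̄ = 216190.00 / 8180.00 = 26.43 mm
Ȳ = 995400.00 / 8180.00 = 121.69 mm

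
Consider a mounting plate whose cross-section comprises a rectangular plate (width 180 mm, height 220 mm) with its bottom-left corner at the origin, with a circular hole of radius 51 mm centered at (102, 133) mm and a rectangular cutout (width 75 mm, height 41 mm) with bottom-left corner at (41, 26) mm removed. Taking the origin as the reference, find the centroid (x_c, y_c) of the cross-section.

x_c = 87.79 mm, y_c = 110.26 mm

plate: A = 180 × 220 = 39600.00, centroid at (90.00, 110.00).
hole 1: A = −π·51² = -8171.28, centroid at (102.00, 133.00).
hole 2: A = −(75 × 41) = -3075.00, centroid at (78.50, 46.50).
ΣA = 28353.72 mm², ΣAx_c = 2489141.69 mm³, ΣAy_c = 3126231.93 mm³.
x_c = 2489141.69/28353.72 = 87.79 mm; y_c = 3126231.93/28353.72 = 110.26 mm.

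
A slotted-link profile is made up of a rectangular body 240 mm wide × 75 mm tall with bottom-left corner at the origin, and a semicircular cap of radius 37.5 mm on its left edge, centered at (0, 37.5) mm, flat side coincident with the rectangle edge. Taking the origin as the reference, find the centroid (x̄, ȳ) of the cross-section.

Part | A | x̄ᵢ | ȳᵢ | A·x̄ᵢ | A·ȳᵢ
rectangular body | 18000.00 | 120.00 | 37.50 | 2160000.00 | 675000.00
semicircular end | 2208.93 | -15.92 | 37.50 | -35156.25 | 82834.96
Σ | 20208.93 |  |  | 2124843.75 | 757834.96
x̄ = 2124843.75 / 20208.93 = 105.14 mm
ȳ = 757834.96 / 20208.93 = 37.50 mm

x̄ = 105.14 mm, ȳ = 37.50 mm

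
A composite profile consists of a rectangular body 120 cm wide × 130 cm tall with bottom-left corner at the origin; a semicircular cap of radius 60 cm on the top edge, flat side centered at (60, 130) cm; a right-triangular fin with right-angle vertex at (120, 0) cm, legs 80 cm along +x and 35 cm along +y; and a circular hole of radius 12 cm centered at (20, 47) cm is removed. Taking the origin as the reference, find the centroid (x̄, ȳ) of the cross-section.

x̄ = 66.28 cm, ȳ = 85.04 cm

rectangular body: A = 120 × 130 = 15600.00, centroid at (60.00, 65.00).
semicircular top: A = ½π·60² = 5654.87, centroid at (60.00, 155.46).
triangular fin: A = ½·80·35 = 1400.00, centroid at (146.67, 11.67).
hole: A = −π·12² = -452.39, centroid at (20.00, 47.00).
ΣA = 22202.48 cm², ΣAx̄ = 1471577.55 cm³, ΣAȳ = 1888203.72 cm³.
x̄ = 1471577.55/22202.48 = 66.28 cm; ȳ = 1888203.72/22202.48 = 85.04 cm.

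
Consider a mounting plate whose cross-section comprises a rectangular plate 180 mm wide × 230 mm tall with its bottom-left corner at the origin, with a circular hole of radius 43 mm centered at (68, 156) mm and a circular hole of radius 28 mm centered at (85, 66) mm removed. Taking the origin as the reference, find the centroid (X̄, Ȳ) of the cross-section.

plate: A = 180 × 230 = 41400.00, centroid at (90.00, 115.00).
hole 1: A = −π·43² = -5808.80, centroid at (68.00, 156.00).
hole 2: A = −π·28² = -2463.01, centroid at (85.00, 66.00).
ΣA = 33128.19 mm²
ΣAX̄ = (41400.00)(90.00) + (-5808.80)(68.00) + (-2463.01)(85.00) = 3121645.54 mm³
ΣAȲ = (41400.00)(115.00) + (-5808.80)(156.00) + (-2463.01)(66.00) = 3692267.88 mm³
X̄ = 3121645.54 / 33128.19 = 94.23 mm
Ȳ = 3692267.88 / 33128.19 = 111.45 mm

X̄ = 94.23 mm, Ȳ = 111.45 mm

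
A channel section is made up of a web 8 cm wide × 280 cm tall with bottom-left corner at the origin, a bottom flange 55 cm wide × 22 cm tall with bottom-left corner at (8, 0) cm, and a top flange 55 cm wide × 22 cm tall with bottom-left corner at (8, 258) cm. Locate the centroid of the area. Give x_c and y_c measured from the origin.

x_c = 20.36 cm, y_c = 140.00 cm

web: A = 8 × 280 = 2240.00, centroid at (4.00, 140.00).
bottom flange: A = 55 × 22 = 1210.00, centroid at (35.50, 11.00).
top flange: A = 55 × 22 = 1210.00, centroid at (35.50, 269.00).
ΣA = 4660.00 cm²
ΣAx_c = (2240.00)(4.00) + (1210.00)(35.50) + (1210.00)(35.50) = 94870.00 cm³
ΣAy_c = (2240.00)(140.00) + (1210.00)(11.00) + (1210.00)(269.00) = 652400.00 cm³
x_c = 94870.00 / 4660.00 = 20.36 cm
y_c = 652400.00 / 4660.00 = 140.00 cm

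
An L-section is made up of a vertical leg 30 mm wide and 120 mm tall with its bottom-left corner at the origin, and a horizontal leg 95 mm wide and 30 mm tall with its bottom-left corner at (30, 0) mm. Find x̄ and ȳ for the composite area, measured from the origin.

vertical leg: A = 30 × 120 = 3600.00, centroid at (15.00, 60.00).
horizontal leg: A = 95 × 30 = 2850.00, centroid at (77.50, 15.00).
ΣA = 6450.00 mm², ΣAx̄ = 274875.00 mm³, ΣAȳ = 258750.00 mm³.
x̄ = 274875.00/6450.00 = 42.62 mm; ȳ = 258750.00/6450.00 = 40.12 mm.

x̄ = 42.62 mm, ȳ = 40.12 mm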